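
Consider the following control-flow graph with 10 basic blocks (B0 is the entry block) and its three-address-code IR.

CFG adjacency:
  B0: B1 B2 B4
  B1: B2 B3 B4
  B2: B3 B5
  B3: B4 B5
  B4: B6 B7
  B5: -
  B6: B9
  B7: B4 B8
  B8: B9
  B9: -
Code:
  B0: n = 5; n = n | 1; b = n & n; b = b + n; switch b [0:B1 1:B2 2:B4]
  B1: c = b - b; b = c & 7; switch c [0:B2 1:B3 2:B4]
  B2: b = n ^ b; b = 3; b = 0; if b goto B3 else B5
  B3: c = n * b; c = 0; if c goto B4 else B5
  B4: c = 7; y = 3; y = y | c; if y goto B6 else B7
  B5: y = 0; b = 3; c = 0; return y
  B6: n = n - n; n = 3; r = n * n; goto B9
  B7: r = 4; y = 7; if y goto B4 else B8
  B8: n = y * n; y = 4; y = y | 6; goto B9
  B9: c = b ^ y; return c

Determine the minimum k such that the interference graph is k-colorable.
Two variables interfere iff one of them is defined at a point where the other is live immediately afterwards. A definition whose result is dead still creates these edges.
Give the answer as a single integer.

Answer: 4

Working:
Per-block:
  B0 def {b,n} use ∅
  B1 def {b,c} use {b}
  B2 def {b} use {b,n}
  B3 def {c} use {b,n}
  B4 def {c,y} use ∅
  B5 def {b,c,y} use ∅
  B6 def {n,r} use {n}
  B7 def {r,y} use ∅
  B8 def {n,y} use {n,y}
  B9 def {c} use {b,y}

Backward fixpoint:
  B0 li=∅ lo={b,n}
  B1 li={b,n} lo={b,n}
  B2 li={b,n} lo={b,n}
  B3 li={b,n} lo={b,n}
  B4 li={b,n} lo={b,n,y}
  B5 li=∅ lo=∅
  B6 li={b,n,y} lo={b,y}
  B7 li={b,n} lo={b,n,y}
  B8 li={b,n,y} lo={b,y}
  B9 li={b,y} lo=∅

Conflict graph:
  b: {c,n,r,y}
  c: {b,n,y}
  n: {b,c,r,y}
  r: {b,n,y}
  y: {b,c,n,r}

Registers:
  clique {b,c,n,y} ⇒ need ≥ 4
  assign b→R0 c→R3 n→R1 r→R3 y→R2 — no edge inside a register ⇒ χ ≤ 4
  χ = 4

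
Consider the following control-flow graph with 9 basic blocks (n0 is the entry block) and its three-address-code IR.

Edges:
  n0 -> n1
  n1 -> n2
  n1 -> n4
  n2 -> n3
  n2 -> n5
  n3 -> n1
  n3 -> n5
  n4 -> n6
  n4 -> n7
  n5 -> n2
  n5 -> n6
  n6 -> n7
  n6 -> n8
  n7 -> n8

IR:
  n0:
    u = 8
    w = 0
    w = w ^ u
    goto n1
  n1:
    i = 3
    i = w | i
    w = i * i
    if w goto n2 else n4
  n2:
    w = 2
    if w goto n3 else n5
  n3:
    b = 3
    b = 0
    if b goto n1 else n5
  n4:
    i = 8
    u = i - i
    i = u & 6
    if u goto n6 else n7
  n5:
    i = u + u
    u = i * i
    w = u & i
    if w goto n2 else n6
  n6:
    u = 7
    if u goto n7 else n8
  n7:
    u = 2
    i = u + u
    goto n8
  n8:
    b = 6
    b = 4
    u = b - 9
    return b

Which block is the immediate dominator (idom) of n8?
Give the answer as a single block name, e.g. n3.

Answer: n1

Analysis:
idom tree: n1←n0 n2←n1 n3←n2 n4←n1 n5←n2 n6←n1 n7←n1 n8←n1
Dom∩ at merges:
  n1: preds {n0,n3}: {n0} ∩ {n0,n1,n2,n3} = {n0}; idom=n0
  n2: preds {n1,n5}: {n0,n1} ∩ {n0,n1,n2,n5} = {n0,n1}; idom=n1
  n5: preds {n2,n3}: {n0,n1,n2} ∩ {n0,n1,n2,n3} = {n0,n1,n2}; idom=n2
  n6: preds {n4,n5}: {n0,n1,n4} ∩ {n0,n1,n2,n5} = {n0,n1}; idom=n1
  n7: preds {n4,n6}: {n0,n1,n4} ∩ {n0,n1,n6} = {n0,n1}; idom=n1
  n8: preds {n6,n7}: {n0,n1,n6} ∩ {n0,n1,n7} = {n0,n1}; idom=n1

idom(n8) = n1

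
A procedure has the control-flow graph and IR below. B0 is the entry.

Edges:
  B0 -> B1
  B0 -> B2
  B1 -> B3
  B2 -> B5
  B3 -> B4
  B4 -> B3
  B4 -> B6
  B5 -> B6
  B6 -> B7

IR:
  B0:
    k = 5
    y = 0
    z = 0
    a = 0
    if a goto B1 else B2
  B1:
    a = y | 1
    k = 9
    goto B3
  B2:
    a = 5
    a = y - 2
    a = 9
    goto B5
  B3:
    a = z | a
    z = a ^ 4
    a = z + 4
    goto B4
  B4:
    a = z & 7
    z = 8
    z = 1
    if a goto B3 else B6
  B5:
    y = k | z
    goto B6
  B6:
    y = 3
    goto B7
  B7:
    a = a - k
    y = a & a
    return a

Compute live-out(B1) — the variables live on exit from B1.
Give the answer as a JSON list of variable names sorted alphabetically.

Answer: ["a", "k", "z"]

Analysis:
Block summaries:
  B0: def={a,k,y,z} ue=∅
  B1: def={a,k} ue={y}
  B2: def={a} ue={y}
  B3: def={a,z} ue={a,z}
  B4: def={a,z} ue={z}
  B5: def={y} ue={k,z}
  B6: def={y} ue=∅
  B7: def={a,y} ue={a,k}

Liveness:
  B0: in=∅ out={k,y,z}
  B1: in={y,z} out={a,k,z}
  B2: in={k,y,z} out={a,k,z}
  B3: in={a,k,z} out={k,z}
  B4: in={k,z} out={a,k,z}
  B5: in={a,k,z} out={a,k}
  B6: in={a,k} out={a,k}
  B7: in={a,k} out=∅

live-out(B1) = ["a", "k", "z"]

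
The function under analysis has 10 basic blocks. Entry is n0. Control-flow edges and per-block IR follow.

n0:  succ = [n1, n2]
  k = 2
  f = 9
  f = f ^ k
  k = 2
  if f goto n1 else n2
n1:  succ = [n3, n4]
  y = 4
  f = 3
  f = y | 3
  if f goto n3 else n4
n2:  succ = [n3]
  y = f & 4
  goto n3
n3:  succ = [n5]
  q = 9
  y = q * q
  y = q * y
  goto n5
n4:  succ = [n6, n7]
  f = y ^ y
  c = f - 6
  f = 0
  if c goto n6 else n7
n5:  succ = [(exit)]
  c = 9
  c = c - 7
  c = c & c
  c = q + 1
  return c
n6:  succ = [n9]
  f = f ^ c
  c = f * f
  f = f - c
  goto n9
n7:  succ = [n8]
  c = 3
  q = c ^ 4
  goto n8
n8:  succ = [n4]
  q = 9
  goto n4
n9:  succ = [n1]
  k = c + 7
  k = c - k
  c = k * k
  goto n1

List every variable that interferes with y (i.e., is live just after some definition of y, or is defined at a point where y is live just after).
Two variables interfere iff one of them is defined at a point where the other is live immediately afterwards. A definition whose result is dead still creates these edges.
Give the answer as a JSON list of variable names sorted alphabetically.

Block summaries:
  n0 def {f,k} use ∅
  n1 def {f,y} use ∅
  n2 def {y} use {f}
  n3 def {q,y} use ∅
  n4 def {c,f} use {y}
  n5 def {c} use {q}
  n6 def {c,f} use {c,f}
  n7 def {c,q} use ∅
  n8 def {q} use ∅
  n9 def {c,k} use {c}

Live sets:
  n0: in=∅ out={f}
  n1: in=∅ out={y}
  n2: in={f} out=∅
  n3: in=∅ out={q}
  n4: in={y} out={c,f,y}
  n5: in={q} out=∅
  n6: in={c,f} out={c}
  n7: in={y} out={y}
  n8: in={y} out={y}
  n9: in={c} out=∅

Interference:
  c — {f,k,q,y}
  f — {c,k,y}
  k — {c,f}
  q — {c,y}
  y — {c,f,q}

N(y) = ["c", "f", "q"]

Answer: ["c", "f", "q"]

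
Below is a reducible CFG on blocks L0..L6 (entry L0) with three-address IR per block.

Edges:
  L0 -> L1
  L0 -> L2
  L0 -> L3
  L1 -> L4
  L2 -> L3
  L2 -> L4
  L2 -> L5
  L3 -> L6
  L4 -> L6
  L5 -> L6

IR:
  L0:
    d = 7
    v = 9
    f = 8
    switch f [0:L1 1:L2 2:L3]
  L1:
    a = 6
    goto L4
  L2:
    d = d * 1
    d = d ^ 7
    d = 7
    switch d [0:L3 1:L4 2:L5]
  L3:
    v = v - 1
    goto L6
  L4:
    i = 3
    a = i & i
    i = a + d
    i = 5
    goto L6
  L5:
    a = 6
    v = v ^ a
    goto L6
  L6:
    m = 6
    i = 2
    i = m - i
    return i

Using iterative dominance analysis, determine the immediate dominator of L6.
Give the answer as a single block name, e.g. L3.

idom tree: L1←L0 L2←L0 L3←L0 L4←L0 L5←L2 L6←L0
Join-block Dom:
  L3: preds {L0,L2}: {L0} ∩ {L0,L2} = {L0}; idom=L0
  L4: preds {L1,L2}: {L0,L1} ∩ {L0,L2} = {L0}; idom=L0
  L6: preds {L3,L4,L5}: {L0,L3} ∩ {L0,L4} ∩ {L0,L2,L5} = {L0}; idom=L0

idom(L6) = L0

Answer: L0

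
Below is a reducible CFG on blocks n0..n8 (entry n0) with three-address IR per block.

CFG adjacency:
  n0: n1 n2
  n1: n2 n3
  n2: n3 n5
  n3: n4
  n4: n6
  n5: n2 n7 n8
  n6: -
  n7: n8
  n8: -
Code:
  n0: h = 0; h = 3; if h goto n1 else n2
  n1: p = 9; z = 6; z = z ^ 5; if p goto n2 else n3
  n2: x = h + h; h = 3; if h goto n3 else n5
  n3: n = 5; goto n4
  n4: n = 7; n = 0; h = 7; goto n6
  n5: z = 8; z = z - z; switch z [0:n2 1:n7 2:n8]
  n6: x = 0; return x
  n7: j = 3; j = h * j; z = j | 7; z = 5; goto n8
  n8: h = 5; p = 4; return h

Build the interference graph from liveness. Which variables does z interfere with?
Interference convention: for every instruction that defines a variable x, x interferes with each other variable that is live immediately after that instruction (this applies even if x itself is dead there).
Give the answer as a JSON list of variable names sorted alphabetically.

Answer: ["h", "p"]

Analysis:
Block summaries:
  n0: def={h} ue=∅
  n1: def={p,z} ue=∅
  n2: def={h,x} ue={h}
  n3: def={n} ue=∅
  n4: def={h,n} ue=∅
  n5: def={z} ue=∅
  n6: def={x} ue=∅
  n7: def={j,z} ue={h}
  n8: def={h,p} ue=∅

Liveness:
  n0: in=∅ out={h}
  n1: in={h} out={h}
  n2: in={h} out={h}
  n3: in=∅ out=∅
  n4: in=∅ out=∅
  n5: in={h} out={h}
  n6: in=∅ out=∅
  n7: in={h} out=∅
  n8: in=∅ out=∅

Conflict graph:
  h: {j,p,z}
  j: {h}
  n: ∅
  p: {h,z}
  x: ∅
  z: {h,p}

N(z) = ["h", "p"]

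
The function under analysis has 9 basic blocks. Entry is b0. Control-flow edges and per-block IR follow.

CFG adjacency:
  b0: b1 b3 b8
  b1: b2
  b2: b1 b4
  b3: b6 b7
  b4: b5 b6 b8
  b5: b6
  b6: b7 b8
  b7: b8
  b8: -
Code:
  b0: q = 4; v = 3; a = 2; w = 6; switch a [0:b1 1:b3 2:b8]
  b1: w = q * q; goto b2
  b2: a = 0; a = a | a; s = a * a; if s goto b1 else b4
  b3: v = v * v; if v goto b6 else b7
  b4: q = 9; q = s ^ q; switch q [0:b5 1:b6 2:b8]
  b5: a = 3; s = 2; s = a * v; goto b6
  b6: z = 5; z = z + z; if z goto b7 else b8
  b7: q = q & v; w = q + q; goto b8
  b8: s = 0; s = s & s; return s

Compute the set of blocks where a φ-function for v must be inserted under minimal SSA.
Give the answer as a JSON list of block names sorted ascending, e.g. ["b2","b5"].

idom tree: b1←b0 b2←b1 b3←b0 b4←b2 b5←b4 b6←b0 b7←b0 b8←b0
Dom∩ at merges:
  b1: preds {b0,b2}: {b0} ∩ {b0,b1,b2} = {b0}; idom=b0
  b6: preds {b3,b4,b5}: {b0,b3} ∩ {b0,b1,b2,b4} ∩ {b0,b1,b2,b4,b5} = {b0}; idom=b0
  b7: preds {b3,b6}: {b0,b3} ∩ {b0,b6} = {b0}; idom=b0
  b8: preds {b0,b4,b6,b7}: {b0} ∩ {b0,b1,b2,b4} ∩ {b0,b6} ∩ {b0,b7} = {b0}; idom=b0

Frontier:
  b1←b0: walk · to b0
  b1←b2: walk b2→b1 to b0
  b6←b3: walk b3 to b0
  b6←b4: walk b4→b2→b1 to b0
  b6←b5: walk b5→b4→b2→b1 to b0
  b7←b3: walk b3 to b0
  b7←b6: walk b6 to b0
  b8←b0: walk · to b0
  b8←b4: walk b4→b2→b1 to b0
  b8←b6: walk b6 to b0
  b8←b7: walk b7 to b0
  DF(b0)=∅
  DF(b1)={b1,b6,b8}
  DF(b2)={b1,b6,b8}
  DF(b3)={b6,b7}
  DF(b4)={b6,b8}
  DF(b5)={b6}
  DF(b6)={b7,b8}
  DF(b7)={b8}
  DF(b8)=∅

φ for v: defs {b0,b3}
  DF⁺ = {b6,b7,b8}

Answer: ["b6", "b7", "b8"]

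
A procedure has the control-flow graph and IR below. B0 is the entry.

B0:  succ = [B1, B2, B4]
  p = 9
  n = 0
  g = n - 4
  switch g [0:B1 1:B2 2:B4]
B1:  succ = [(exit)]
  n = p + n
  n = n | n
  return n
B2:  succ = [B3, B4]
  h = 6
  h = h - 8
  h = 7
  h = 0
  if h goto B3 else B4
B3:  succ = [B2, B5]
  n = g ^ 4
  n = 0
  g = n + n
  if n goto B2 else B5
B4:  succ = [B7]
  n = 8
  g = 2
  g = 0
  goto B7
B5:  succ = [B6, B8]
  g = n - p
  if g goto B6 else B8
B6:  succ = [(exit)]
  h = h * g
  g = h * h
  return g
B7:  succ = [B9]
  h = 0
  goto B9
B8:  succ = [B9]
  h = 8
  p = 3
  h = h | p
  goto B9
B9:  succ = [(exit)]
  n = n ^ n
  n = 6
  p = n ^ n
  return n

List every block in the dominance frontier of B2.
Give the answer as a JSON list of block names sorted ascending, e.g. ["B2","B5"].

Answer: ["B2", "B4", "B9"]

Derivation:
idom tree: B1←B0 B2←B0 B3←B2 B4←B0 B5←B3 B6←B5 B7←B4 B8←B5 B9←B0
Dom at joins:
  B2: preds {B0,B3}: {B0} ∩ {B0,B2,B3} = {B0}; idom=B0
  B4: preds {B0,B2}: {B0} ∩ {B0,B2} = {B0}; idom=B0
  B9: preds {B7,B8}: {B0,B4,B7} ∩ {B0,B2,B3,B5,B8} = {B0}; idom=B0

Frontier:
  join B2 pred B0: · stop@B0
  join B2 pred B3: B3→B2 stop@B0
  join B4 pred B0: · stop@B0
  join B4 pred B2: B2 stop@B0
  join B9 pred B7: B7→B4 stop@B0
  join B9 pred B8: B8→B5→B3→B2 stop@B0
  DF(B0)=∅
  DF(B1)=∅
  DF(B2)={B2,B4,B9}
  DF(B3)={B2,B9}
  DF(B4)={B9}
  DF(B5)={B9}
  DF(B6)=∅
  DF(B7)={B9}
  DF(B8)={B9}
  DF(B9)=∅

DF(B2) = ["B2", "B4", "B9"]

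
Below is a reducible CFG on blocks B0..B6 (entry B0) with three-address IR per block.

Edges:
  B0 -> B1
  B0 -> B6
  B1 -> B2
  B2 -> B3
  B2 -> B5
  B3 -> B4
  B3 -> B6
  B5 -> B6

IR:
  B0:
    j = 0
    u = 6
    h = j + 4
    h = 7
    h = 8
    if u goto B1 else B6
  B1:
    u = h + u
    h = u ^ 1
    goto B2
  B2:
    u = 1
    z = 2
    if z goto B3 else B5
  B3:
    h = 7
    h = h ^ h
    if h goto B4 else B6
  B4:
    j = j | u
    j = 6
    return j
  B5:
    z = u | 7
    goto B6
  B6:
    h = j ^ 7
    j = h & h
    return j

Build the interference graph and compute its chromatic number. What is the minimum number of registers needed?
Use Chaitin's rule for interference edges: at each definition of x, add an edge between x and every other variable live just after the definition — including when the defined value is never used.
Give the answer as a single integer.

Per-block:
  B0: {h,j,u} / ∅
  B1: {h,u} / {h,u}
  B2: {u,z} / ∅
  B3: {h} / ∅
  B4: {j} / {j,u}
  B5: {z} / {u}
  B6: {h,j} / {j}

Live sets:
  live B0: ∅→{h,j,u}
  live B1: {h,j,u}→{j}
  live B2: {j}→{j,u}
  live B3: {j,u}→{j,u}
  live B4: {j,u}→∅
  live B5: {j,u}→{j}
  live B6: {j}→∅

Interfere edges:
  h↔{j,u}
  j↔{h,u,z}
  u↔{h,j,z}
  z↔{j,u}

Registers:
  lower bound: {h,j,u} mutually conflict ⇒ χ ≥ 3
  3-colouring: r0={j}  r1={u}  r2={h,z}
  χ = 3

Answer: 3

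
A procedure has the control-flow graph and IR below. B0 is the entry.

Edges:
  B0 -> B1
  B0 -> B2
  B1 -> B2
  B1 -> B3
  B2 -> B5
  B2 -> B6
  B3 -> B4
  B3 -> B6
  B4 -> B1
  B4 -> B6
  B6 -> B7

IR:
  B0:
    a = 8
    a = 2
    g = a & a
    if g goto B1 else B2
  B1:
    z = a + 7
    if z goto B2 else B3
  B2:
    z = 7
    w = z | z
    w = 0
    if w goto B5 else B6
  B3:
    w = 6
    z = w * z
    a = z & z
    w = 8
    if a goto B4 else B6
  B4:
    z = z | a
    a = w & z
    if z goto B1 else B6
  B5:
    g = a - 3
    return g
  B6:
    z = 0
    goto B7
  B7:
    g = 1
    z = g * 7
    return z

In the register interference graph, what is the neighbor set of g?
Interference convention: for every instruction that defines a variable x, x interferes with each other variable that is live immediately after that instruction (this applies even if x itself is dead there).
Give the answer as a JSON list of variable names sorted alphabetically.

Answer: ["a"]

Derivation:
def/use:
  B0: def={a,g} ue=∅
  B1: def={z} ue={a}
  B2: def={w,z} ue=∅
  B3: def={a,w,z} ue={z}
  B4: def={a,z} ue={a,w,z}
  B5: def={g} ue={a}
  B6: def={z} ue=∅
  B7: def={g,z} ue=∅

Live sets:
  B0: in=∅ out={a}
  B1: in={a} out={a,z}
  B2: in={a} out={a}
  B3: in={z} out={a,w,z}
  B4: in={a,w,z} out={a}
  B5: in={a} out=∅
  B6: in=∅ out=∅
  B7: in=∅ out=∅

Conflict graph:
  a: {g,w,z}
  g: {a}
  w: {a,z}
  z: {a,w}

N(g) = ["a"]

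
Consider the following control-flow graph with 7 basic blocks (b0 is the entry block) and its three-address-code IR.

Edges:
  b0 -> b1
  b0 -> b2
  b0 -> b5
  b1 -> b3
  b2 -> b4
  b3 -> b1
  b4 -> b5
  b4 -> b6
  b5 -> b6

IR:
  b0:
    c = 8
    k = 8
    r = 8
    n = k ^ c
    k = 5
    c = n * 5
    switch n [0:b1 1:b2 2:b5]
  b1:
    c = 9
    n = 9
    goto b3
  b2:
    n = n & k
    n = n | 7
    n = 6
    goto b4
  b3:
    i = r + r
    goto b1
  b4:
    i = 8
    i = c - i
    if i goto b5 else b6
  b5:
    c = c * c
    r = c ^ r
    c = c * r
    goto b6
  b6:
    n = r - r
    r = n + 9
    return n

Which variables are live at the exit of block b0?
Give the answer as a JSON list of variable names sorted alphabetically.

Block summaries:
  b0 def {c,k,n,r} use ∅
  b1 def {c,n} use ∅
  b2 def {n} use {k,n}
  b3 def {i} use {r}
  b4 def {i} use {c}
  b5 def {c,r} use {c,r}
  b6 def {n,r} use {r}

Live sets:
  live b0: ∅→{c,k,n,r}
  live b1: {r}→{r}
  live b2: {c,k,n,r}→{c,r}
  live b3: {r}→{r}
  live b4: {c,r}→{c,r}
  live b5: {c,r}→{r}
  live b6: {r}→∅

live-out(b0) = ["c", "k", "n", "r"]

Answer: ["c", "k", "n", "r"]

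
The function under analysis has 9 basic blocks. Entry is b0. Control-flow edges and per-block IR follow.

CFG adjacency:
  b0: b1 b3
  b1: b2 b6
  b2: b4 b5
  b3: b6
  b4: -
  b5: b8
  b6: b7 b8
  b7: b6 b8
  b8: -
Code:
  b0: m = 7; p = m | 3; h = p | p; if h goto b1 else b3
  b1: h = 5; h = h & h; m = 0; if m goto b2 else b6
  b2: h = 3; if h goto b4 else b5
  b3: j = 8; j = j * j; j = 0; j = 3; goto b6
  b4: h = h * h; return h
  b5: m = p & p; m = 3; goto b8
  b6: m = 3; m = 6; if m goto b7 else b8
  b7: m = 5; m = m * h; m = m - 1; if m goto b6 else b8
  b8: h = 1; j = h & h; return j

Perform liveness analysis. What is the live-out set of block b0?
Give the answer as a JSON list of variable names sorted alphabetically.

Answer: ["h", "p"]

Working:
def/use:
  b0: {h,m,p} / ∅
  b1: {h,m} / ∅
  b2: {h} / ∅
  b3: {j} / ∅
  b4: {h} / {h}
  b5: {m} / {p}
  b6: {m} / ∅
  b7: {m} / {h}
  b8: {h,j} / ∅

Liveness:
  live b0: ∅→{h,p}
  live b1: {p}→{h,p}
  live b2: {p}→{h,p}
  live b3: {h}→{h}
  live b4: {h}→∅
  live b5: {p}→∅
  live b6: {h}→{h}
  live b7: {h}→{h}
  live b8: ∅→∅

live-out(b0) = ["h", "p"]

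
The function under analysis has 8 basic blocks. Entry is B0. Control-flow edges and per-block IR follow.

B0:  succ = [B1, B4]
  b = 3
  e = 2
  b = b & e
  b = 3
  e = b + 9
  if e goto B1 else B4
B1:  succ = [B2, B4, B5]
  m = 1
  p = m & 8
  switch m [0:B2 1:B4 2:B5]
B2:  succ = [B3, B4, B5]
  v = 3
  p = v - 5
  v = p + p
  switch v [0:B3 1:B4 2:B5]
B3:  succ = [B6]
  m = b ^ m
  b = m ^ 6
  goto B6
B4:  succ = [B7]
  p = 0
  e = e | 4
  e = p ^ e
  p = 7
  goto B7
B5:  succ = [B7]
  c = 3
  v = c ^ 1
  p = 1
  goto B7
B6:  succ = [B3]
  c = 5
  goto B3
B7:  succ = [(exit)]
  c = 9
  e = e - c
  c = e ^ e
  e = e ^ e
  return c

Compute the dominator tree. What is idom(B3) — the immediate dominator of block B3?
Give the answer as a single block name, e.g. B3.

idom tree: B1←B0 B2←B1 B3←B2 B4←B0 B5←B1 B6←B3 B7←B0
Dom at joins:
  B3: preds {B2,B6}: {B0,B1,B2} ∩ {B0,B1,B2,B3,B6} = {B0,B1,B2}; idom=B2
  B4: preds {B0,B1,B2}: {B0} ∩ {B0,B1} ∩ {B0,B1,B2} = {B0}; idom=B0
  B5: preds {B1,B2}: {B0,B1} ∩ {B0,B1,B2} = {B0,B1}; idom=B1
  B7: preds {B4,B5}: {B0,B4} ∩ {B0,B1,B5} = {B0}; idom=B0

idom(B3) = B2

Answer: B2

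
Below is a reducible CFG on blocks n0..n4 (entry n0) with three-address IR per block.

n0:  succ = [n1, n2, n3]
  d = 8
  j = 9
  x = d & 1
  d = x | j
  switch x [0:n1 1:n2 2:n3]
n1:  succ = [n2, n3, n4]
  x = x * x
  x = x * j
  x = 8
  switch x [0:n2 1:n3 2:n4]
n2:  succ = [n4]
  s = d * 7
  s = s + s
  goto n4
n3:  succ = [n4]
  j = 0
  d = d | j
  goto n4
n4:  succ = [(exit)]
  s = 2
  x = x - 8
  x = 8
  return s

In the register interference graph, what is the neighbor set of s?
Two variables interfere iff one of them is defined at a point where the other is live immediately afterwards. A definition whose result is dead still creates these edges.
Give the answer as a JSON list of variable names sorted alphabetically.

def/use:
  n0 def {d,j,x} use ∅
  n1 def {x} use {j,x}
  n2 def {s} use {d}
  n3 def {d,j} use {d}
  n4 def {s,x} use {x}

Liveness:
  n0: in=∅ out={d,j,x}
  n1: in={d,j,x} out={d,x}
  n2: in={d,x} out={x}
  n3: in={d,x} out={x}
  n4: in={x} out=∅

Conflict graph:
  d — {j,x}
  j — {d,x}
  s — {x}
  x — {d,j,s}

N(s) = ["x"]

Answer: ["x"]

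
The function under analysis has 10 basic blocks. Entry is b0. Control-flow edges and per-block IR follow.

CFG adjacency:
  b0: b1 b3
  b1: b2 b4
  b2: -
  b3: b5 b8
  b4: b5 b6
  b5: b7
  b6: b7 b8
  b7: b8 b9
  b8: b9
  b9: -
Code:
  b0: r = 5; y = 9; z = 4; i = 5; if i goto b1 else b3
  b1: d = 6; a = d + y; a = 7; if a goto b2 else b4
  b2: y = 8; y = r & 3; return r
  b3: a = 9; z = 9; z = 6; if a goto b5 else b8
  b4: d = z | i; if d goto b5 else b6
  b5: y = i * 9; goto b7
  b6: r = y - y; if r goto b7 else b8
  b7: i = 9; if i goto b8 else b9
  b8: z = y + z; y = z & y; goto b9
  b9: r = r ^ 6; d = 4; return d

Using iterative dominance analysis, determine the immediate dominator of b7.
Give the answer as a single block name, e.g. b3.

idom tree: b1←b0 b2←b1 b3←b0 b4←b1 b5←b0 b6←b4 b7←b0 b8←b0 b9←b0
Dom∩ at merges:
  b5: preds {b3,b4}: {b0,b3} ∩ {b0,b1,b4} = {b0}; idom=b0
  b7: preds {b5,b6}: {b0,b5} ∩ {b0,b1,b4,b6} = {b0}; idom=b0
  b8: preds {b3,b6,b7}: {b0,b3} ∩ {b0,b1,b4,b6} ∩ {b0,b7} = {b0}; idom=b0
  b9: preds {b7,b8}: {b0,b7} ∩ {b0,b8} = {b0}; idom=b0

idom(b7) = b0

Answer: b0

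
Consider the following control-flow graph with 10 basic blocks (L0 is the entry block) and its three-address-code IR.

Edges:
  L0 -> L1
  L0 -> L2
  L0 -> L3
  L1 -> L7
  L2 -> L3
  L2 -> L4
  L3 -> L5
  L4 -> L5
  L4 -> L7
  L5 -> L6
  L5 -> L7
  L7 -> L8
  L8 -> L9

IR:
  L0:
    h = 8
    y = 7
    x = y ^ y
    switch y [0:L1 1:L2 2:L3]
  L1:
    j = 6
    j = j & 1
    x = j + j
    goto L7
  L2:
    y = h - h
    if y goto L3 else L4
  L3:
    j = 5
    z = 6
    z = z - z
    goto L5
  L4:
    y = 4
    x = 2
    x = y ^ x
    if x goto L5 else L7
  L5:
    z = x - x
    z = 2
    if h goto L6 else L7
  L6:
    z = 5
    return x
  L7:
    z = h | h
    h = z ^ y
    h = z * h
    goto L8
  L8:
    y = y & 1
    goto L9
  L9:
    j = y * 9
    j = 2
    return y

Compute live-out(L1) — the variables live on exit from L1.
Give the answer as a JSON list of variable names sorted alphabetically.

Answer: ["h", "y"]

Working:
Block summaries:
  L0: def={h,x,y} ue=∅
  L1: def={j,x} ue=∅
  L2: def={y} ue={h}
  L3: def={j,z} ue=∅
  L4: def={x,y} ue=∅
  L5: def={z} ue={h,x}
  L6: def={z} ue={x}
  L7: def={h,z} ue={h,y}
  L8: def={y} ue={y}
  L9: def={j} ue={y}

Backward fixpoint:
  live L0: ∅→{h,x,y}
  live L1: {h,y}→{h,y}
  live L2: {h,x}→{h,x,y}
  live L3: {h,x,y}→{h,x,y}
  live L4: {h}→{h,x,y}
  live L5: {h,x,y}→{h,x,y}
  live L6: {x}→∅
  live L7: {h,y}→{y}
  live L8: {y}→{y}
  live L9: {y}→∅

live-out(L1) = ["h", "y"]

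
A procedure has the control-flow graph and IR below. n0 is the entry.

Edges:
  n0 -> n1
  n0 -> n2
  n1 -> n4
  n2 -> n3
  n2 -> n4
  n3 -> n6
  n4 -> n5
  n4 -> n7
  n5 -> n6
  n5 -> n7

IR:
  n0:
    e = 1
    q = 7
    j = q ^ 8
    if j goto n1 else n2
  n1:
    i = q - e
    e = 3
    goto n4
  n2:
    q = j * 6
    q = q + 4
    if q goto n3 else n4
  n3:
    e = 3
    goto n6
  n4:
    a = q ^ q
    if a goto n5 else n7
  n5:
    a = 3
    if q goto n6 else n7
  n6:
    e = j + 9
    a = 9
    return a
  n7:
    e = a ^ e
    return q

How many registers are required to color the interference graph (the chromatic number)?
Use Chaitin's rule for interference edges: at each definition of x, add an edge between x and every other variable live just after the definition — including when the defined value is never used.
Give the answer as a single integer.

Answer: 4

Derivation:
Per-block:
  n0: def={e,j,q} ue=∅
  n1: def={e,i} ue={e,q}
  n2: def={q} ue={j}
  n3: def={e} ue=∅
  n4: def={a} ue={q}
  n5: def={a} ue={q}
  n6: def={a,e} ue={j}
  n7: def={e} ue={a,e,q}

Liveness:
  n0: in=∅ out={e,j,q}
  n1: in={e,j,q} out={e,j,q}
  n2: in={e,j} out={e,j,q}
  n3: in={j} out={j}
  n4: in={e,j,q} out={a,e,j,q}
  n5: in={e,j,q} out={a,e,j,q}
  n6: in={j} out=∅
  n7: in={a,e,q} out=∅

Interference:
  a — {e,j,q}
  e — {a,j,q}
  i — {j,q}
  j — {a,e,i,q}
  q — {a,e,i,j}

Colouring:
  clique {a,e,j,q} ⇒ need ≥ 4
  4-colouring: r0={j}  r1={q}  r2={a,i}  r3={e}
  χ = 4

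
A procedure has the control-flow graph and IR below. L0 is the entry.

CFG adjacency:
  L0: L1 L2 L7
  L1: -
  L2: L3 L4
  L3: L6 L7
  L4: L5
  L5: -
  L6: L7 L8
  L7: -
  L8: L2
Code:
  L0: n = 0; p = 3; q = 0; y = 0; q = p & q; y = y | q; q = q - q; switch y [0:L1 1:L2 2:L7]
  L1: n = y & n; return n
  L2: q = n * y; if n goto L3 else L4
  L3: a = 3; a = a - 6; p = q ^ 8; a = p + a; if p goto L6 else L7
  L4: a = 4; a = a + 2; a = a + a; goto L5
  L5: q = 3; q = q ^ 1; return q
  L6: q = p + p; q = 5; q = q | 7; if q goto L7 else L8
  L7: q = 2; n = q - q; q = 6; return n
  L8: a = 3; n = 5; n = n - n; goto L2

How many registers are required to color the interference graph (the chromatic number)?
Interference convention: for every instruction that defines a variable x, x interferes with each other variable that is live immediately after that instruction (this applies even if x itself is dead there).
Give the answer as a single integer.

Answer: 4

Derivation:
def/use:
  L0 def {n,p,q,y} use ∅
  L1 def {n} use {n,y}
  L2 def {q} use {n,y}
  L3 def {a,p} use {q}
  L4 def {a} use ∅
  L5 def {q} use ∅
  L6 def {q} use {p}
  L7 def {n,q} use ∅
  L8 def {a,n} use ∅

Live sets:
  live L0: ∅→{n,y}
  live L1: {n,y}→∅
  live L2: {n,y}→{q,y}
  live L3: {q,y}→{p,y}
  live L4: ∅→∅
  live L5: ∅→∅
  live L6: {p,y}→{y}
  live L7: ∅→∅
  live L8: {y}→{n,y}

Conflict graph:
  a: {p,q,y}
  n: {p,q,y}
  p: {a,n,q,y}
  q: {a,n,p,y}
  y: {a,n,p,q}

Registers:
  {a,p,q,y} pairwise interfere (4-clique) ⇒ χ ≥ 4
  assign a→R3 n→R3 p→R0 q→R1 y→R2 — no edge inside a register ⇒ χ ≤ 4
  χ = 4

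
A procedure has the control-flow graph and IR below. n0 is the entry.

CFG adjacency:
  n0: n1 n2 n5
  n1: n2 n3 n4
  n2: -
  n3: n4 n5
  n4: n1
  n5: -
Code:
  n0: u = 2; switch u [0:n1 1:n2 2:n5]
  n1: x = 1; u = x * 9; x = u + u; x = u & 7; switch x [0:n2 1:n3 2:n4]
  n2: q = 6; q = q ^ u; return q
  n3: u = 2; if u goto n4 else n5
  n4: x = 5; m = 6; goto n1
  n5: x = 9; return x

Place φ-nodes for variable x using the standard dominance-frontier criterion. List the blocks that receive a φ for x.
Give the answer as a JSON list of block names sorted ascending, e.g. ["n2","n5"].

idom tree: n1←n0 n2←n0 n3←n1 n4←n1 n5←n0
Dom at joins:
  n1: preds {n0,n4}: {n0} ∩ {n0,n1,n4} = {n0}; idom=n0
  n2: preds {n0,n1}: {n0} ∩ {n0,n1} = {n0}; idom=n0
  n4: preds {n1,n3}: {n0,n1} ∩ {n0,n1,n3} = {n0,n1}; idom=n1
  n5: preds {n0,n3}: {n0} ∩ {n0,n1,n3} = {n0}; idom=n0

DF walk-up:
  n1←n0: walk · to n0
  n1←n4: walk n4→n1 to n0
  n2←n0: walk · to n0
  n2←n1: walk n1 to n0
  n4←n1: walk · to n1
  n4←n3: walk n3 to n1
  n5←n0: walk · to n0
  n5←n3: walk n3→n1 to n0
  n0 → ∅
  n1 → {n1,n2,n5}
  n2 → ∅
  n3 → {n4,n5}
  n4 → {n1}
  n5 → ∅

φ for x: defs {n1,n4,n5}
  DF⁺ = {n1,n2,n5}

Answer: ["n1", "n2", "n5"]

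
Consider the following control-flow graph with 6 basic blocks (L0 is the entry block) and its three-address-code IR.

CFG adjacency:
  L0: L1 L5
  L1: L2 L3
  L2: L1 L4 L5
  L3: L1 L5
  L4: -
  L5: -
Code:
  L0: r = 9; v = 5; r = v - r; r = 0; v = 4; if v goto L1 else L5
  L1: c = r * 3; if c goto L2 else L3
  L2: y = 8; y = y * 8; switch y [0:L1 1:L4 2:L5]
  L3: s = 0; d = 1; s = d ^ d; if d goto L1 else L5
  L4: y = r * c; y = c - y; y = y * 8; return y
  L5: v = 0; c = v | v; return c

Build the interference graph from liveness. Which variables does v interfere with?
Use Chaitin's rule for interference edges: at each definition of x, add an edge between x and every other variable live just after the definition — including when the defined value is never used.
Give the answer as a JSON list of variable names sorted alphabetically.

Answer: ["r"]

Derivation:
Block summaries:
  L0: {r,v} / ∅
  L1: {c} / {r}
  L2: {y} / ∅
  L3: {d,s} / ∅
  L4: {y} / {c,r}
  L5: {c,v} / ∅

Backward fixpoint:
  L0: in=∅ out={r}
  L1: in={r} out={c,r}
  L2: in={c,r} out={c,r}
  L3: in={r} out={r}
  L4: in={c,r} out=∅
  L5: in=∅ out=∅

Interference:
  c — {r,y}
  d — {r,s}
  r — {c,d,s,v,y}
  s — {d,r}
  v — {r}
  y — {c,r}

N(v) = ["r"]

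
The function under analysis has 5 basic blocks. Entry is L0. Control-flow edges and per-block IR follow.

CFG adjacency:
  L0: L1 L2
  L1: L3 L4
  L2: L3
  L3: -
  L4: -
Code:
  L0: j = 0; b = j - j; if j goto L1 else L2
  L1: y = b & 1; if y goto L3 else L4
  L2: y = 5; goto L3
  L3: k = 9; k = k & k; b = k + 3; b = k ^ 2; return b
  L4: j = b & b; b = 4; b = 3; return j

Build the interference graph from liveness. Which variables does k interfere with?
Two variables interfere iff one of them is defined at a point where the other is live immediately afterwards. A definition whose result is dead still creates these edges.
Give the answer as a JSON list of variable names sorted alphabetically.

Answer: ["b"]

Analysis:
def/use:
  L0: def={b,j} ue=∅
  L1: def={y} ue={b}
  L2: def={y} ue=∅
  L3: def={b,k} ue=∅
  L4: def={b,j} ue={b}

Liveness:
  L0 li=∅ lo={b}
  L1 li={b} lo={b}
  L2 li=∅ lo=∅
  L3 li=∅ lo=∅
  L4 li={b} lo=∅

Conflict graph:
  b — {j,k,y}
  j — {b}
  k — {b}
  y — {b}

N(k) = ["b"]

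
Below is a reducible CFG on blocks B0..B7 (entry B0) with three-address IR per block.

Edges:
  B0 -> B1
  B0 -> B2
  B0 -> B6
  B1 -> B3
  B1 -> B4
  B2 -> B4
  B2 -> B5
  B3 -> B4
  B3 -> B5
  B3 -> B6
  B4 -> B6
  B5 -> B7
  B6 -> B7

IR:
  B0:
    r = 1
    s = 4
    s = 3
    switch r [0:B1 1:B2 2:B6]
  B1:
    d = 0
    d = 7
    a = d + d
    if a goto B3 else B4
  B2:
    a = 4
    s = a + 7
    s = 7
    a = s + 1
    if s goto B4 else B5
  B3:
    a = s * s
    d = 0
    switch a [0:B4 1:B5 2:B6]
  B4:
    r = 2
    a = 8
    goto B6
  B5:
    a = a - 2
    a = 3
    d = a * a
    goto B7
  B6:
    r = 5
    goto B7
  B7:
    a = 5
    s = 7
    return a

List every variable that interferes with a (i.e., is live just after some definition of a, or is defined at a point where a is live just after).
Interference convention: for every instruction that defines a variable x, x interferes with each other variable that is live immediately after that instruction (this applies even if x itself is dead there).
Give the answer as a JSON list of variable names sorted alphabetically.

Answer: ["d", "s"]

Working:
Per-block:
  B0: {r,s} / ∅
  B1: {a,d} / ∅
  B2: {a,s} / ∅
  B3: {a,d} / {s}
  B4: {a,r} / ∅
  B5: {a,d} / {a}
  B6: {r} / ∅
  B7: {a,s} / ∅

Live sets:
  B0 li=∅ lo={s}
  B1 li={s} lo={s}
  B2 li=∅ lo={a}
  B3 li={s} lo={a}
  B4 li=∅ lo=∅
  B5 li={a} lo=∅
  B6 li=∅ lo=∅
  B7 li=∅ lo=∅

Interfere edges:
  a↔{d,s}
  d↔{a,s}
  r↔{s}
  s↔{a,d,r}

N(a) = ["d", "s"]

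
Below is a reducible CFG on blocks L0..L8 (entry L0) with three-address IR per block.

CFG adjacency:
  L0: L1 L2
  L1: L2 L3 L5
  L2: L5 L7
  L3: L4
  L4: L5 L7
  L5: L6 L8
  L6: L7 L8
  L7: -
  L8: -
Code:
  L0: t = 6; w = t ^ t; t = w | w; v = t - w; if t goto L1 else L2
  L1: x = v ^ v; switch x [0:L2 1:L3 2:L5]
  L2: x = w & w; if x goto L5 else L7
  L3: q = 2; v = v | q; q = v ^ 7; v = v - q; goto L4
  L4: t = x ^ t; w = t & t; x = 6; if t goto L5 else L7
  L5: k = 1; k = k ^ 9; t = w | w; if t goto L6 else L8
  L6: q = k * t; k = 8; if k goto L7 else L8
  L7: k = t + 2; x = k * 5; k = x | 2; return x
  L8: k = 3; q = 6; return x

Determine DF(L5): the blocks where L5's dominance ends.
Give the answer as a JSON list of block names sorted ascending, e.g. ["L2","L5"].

Answer: ["L7"]

Analysis:
idom tree: L1←L0 L2←L0 L3←L1 L4←L3 L5←L0 L6←L5 L7←L0 L8←L5
Join-block Dom:
  L2: preds {L0,L1}: {L0} ∩ {L0,L1} = {L0}; idom=L0
  L5: preds {L1,L2,L4}: {L0,L1} ∩ {L0,L2} ∩ {L0,L1,L3,L4} = {L0}; idom=L0
  L7: preds {L2,L4,L6}: {L0,L2} ∩ {L0,L1,L3,L4} ∩ {L0,L5,L6} = {L0}; idom=L0
  L8: preds {L5,L6}: {L0,L5} ∩ {L0,L5,L6} = {L0,L5}; idom=L5

Frontier:
  L2←L0: walk · to L0
  L2←L1: walk L1 to L0
  L5←L1: walk L1 to L0
  L5←L2: walk L2 to L0
  L5←L4: walk L4→L3→L1 to L0
  L7←L2: walk L2 to L0
  L7←L4: walk L4→L3→L1 to L0
  L7←L6: walk L6→L5 to L0
  L8←L5: walk · to L5
  L8←L6: walk L6 to L5
  L0: DF=∅
  L1: DF={L2,L5,L7}
  L2: DF={L5,L7}
  L3: DF={L5,L7}
  L4: DF={L5,L7}
  L5: DF={L7}
  L6: DF={L7,L8}
  L7: DF=∅
  L8: DF=∅

DF(L5) = ["L7"]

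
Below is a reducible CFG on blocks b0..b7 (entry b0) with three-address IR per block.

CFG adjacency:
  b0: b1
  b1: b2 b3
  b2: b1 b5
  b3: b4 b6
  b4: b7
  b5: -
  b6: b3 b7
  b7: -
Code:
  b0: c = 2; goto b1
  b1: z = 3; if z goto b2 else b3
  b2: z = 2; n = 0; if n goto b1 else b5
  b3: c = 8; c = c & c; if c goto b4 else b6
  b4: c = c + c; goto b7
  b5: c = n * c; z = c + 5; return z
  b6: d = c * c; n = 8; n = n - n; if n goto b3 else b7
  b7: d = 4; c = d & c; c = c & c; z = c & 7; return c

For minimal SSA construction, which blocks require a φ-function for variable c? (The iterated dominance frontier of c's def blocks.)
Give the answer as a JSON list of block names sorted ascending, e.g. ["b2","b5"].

Answer: ["b3", "b7"]

Working:
idom tree: b1←b0 b2←b1 b3←b1 b4←b3 b5←b2 b6←b3 b7←b3
Join-block Dom:
  b1: preds {b0,b2}: {b0} ∩ {b0,b1,b2} = {b0}; idom=b0
  b3: preds {b1,b6}: {b0,b1} ∩ {b0,b1,b3,b6} = {b0,b1}; idom=b1
  b7: preds {b4,b6}: {b0,b1,b3,b4} ∩ {b0,b1,b3,b6} = {b0,b1,b3}; idom=b3

Frontier:
  join b1 pred b0: · stop@b0
  join b1 pred b2: b2→b1 stop@b0
  join b3 pred b1: · stop@b1
  join b3 pred b6: b6→b3 stop@b1
  join b7 pred b4: b4 stop@b3
  join b7 pred b6: b6 stop@b3
  DF(b0)=∅
  DF(b1)={b1}
  DF(b2)={b1}
  DF(b3)={b3}
  DF(b4)={b7}
  DF(b5)=∅
  DF(b6)={b3,b7}
  DF(b7)=∅

φ for c: defs {b0,b3,b4,b5,b7}
  DF⁺ = {b3,b7}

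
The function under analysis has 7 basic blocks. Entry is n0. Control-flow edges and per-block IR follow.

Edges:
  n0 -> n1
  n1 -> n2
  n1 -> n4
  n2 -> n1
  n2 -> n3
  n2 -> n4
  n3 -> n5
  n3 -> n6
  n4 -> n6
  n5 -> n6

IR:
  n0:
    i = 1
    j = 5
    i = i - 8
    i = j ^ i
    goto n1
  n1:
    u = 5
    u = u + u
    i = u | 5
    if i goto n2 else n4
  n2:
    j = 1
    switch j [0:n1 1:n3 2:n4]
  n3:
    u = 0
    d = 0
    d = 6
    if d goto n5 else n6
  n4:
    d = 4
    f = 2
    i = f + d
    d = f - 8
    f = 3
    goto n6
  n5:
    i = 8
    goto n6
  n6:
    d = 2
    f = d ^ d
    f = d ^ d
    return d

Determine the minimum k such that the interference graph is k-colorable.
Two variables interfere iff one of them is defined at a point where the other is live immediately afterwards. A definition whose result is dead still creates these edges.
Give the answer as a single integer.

Answer: 2

Derivation:
Block summaries:
  n0: {i,j} / ∅
  n1: {i,u} / ∅
  n2: {j} / ∅
  n3: {d,u} / ∅
  n4: {d,f,i} / ∅
  n5: {i} / ∅
  n6: {d,f} / ∅

Backward fixpoint:
  live n0: ∅→∅
  live n1: ∅→∅
  live n2: ∅→∅
  live n3: ∅→∅
  live n4: ∅→∅
  live n5: ∅→∅
  live n6: ∅→∅

Interference:
  d: {f}
  f: {d,i}
  i: {f,j}
  j: {i}
  u: ∅

Chromatic number:
  {d,f} pairwise interfere (2-clique) ⇒ χ ≥ 2
  assign d→R1 f→R0 i→R1 j→R0 u→R0 — no edge inside a register ⇒ χ ≤ 2
  χ = 2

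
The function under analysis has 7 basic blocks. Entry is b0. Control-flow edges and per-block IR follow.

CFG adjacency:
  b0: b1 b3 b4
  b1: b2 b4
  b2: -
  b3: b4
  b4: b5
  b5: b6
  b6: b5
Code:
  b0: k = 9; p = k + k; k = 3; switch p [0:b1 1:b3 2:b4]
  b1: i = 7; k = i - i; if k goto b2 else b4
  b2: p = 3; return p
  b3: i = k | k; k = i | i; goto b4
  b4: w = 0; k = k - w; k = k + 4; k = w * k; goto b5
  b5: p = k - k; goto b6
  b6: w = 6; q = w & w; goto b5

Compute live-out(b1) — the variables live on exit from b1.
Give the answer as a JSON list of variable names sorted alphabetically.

Per-block:
  b0: {k,p} / ∅
  b1: {i,k} / ∅
  b2: {p} / ∅
  b3: {i,k} / {k}
  b4: {k,w} / {k}
  b5: {p} / {k}
  b6: {q,w} / ∅

Live sets:
  live b0: ∅→{k}
  live b1: ∅→{k}
  live b2: ∅→∅
  live b3: {k}→{k}
  live b4: {k}→{k}
  live b5: {k}→{k}
  live b6: {k}→{k}

live-out(b1) = ["k"]

Answer: ["k"]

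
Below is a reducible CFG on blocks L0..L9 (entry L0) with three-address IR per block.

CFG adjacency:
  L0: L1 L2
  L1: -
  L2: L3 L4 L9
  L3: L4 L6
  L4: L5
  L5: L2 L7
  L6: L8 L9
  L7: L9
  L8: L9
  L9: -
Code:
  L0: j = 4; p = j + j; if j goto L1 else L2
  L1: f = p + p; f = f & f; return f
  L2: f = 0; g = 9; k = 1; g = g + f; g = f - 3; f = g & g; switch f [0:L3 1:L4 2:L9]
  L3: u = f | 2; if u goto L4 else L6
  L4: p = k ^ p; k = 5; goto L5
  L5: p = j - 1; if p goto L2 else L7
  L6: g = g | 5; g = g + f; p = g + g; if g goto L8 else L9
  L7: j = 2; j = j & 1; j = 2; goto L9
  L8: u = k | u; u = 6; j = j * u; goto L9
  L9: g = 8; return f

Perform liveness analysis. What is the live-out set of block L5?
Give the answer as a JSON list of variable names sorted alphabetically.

Answer: ["f", "j", "p"]

Working:
def/use:
  L0: def={j,p} ue=∅
  L1: def={f} ue={p}
  L2: def={f,g,k} ue=∅
  L3: def={u} ue={f}
  L4: def={k,p} ue={k,p}
  L5: def={p} ue={j}
  L6: def={g,p} ue={f,g}
  L7: def={j} ue=∅
  L8: def={j,u} ue={j,k,u}
  L9: def={g} ue={f}

Live sets:
  L0: in=∅ out={j,p}
  L1: in={p} out=∅
  L2: in={j,p} out={f,g,j,k,p}
  L3: in={f,g,j,k,p} out={f,g,j,k,p,u}
  L4: in={f,j,k,p} out={f,j}
  L5: in={f,j} out={f,j,p}
  L6: in={f,g,j,k,u} out={f,j,k,u}
  L7: in={f} out={f}
  L8: in={f,j,k,u} out={f}
  L9: in={f} out=∅

live-out(L5) = ["f", "j", "p"]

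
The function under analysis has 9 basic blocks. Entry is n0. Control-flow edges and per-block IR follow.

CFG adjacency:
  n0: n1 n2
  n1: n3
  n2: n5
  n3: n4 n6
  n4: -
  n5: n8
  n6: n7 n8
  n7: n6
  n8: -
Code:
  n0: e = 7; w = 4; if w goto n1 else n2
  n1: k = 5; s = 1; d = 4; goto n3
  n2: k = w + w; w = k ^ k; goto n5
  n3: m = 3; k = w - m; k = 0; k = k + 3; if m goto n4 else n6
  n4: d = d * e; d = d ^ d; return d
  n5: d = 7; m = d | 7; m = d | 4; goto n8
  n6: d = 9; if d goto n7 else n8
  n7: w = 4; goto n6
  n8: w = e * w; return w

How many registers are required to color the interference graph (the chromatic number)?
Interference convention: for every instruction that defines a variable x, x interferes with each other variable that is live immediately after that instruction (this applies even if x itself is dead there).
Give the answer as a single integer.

def/use:
  n0 def {e,w} use ∅
  n1 def {d,k,s} use ∅
  n2 def {k,w} use {w}
  n3 def {k,m} use {w}
  n4 def {d} use {d,e}
  n5 def {d,m} use ∅
  n6 def {d} use ∅
  n7 def {w} use ∅
  n8 def {w} use {e,w}

Backward fixpoint:
  n0 li=∅ lo={e,w}
  n1 li={e,w} lo={d,e,w}
  n2 li={e,w} lo={e,w}
  n3 li={d,e,w} lo={d,e,w}
  n4 li={d,e} lo=∅
  n5 li={e,w} lo={e,w}
  n6 li={e,w} lo={e,w}
  n7 li={e} lo={e,w}
  n8 li={e,w} lo=∅

Interference:
  d — {e,k,m,w}
  e — {d,k,m,s,w}
  k — {d,e,m,w}
  m — {d,e,k,w}
  s — {e,w}
  w — {d,e,k,m,s}

Chromatic number:
  {d,e,k,m,w} pairwise interfere (5-clique) ⇒ χ ≥ 5
  assign d→R2 e→R0 k→R3 m→R4 s→R2 w→R1 — no edge inside a register ⇒ χ ≤ 5
  χ = 5

Answer: 5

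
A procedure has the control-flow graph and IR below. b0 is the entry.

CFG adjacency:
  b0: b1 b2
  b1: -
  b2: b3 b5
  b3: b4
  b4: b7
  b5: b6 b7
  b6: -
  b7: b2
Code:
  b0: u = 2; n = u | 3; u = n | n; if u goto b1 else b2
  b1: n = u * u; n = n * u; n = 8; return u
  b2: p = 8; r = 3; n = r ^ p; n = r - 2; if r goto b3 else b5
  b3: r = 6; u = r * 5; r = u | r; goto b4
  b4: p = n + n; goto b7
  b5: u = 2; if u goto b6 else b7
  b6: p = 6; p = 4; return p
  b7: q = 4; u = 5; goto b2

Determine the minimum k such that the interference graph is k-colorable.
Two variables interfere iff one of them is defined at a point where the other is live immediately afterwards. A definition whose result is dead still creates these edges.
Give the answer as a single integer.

Block summaries:
  b0 def {n,u} use ∅
  b1 def {n} use {u}
  b2 def {n,p,r} use ∅
  b3 def {r,u} use ∅
  b4 def {p} use {n}
  b5 def {u} use ∅
  b6 def {p} use ∅
  b7 def {q,u} use ∅

Liveness:
  b0 li=∅ lo={u}
  b1 li={u} lo=∅
  b2 li=∅ lo={n}
  b3 li={n} lo={n}
  b4 li={n} lo=∅
  b5 li=∅ lo=∅
  b6 li=∅ lo=∅
  b7 li=∅ lo=∅

Interfere edges:
  n↔{r,u}
  p↔{r}
  q↔∅
  r↔{n,p,u}
  u↔{n,r}

Chromatic number:
  clique {n,r,u} ⇒ need ≥ 3
  assign n→r1 p→r1 q→r0 r→r0 u→r2 — no edge inside a register ⇒ χ ≤ 3
  χ = 3

Answer: 3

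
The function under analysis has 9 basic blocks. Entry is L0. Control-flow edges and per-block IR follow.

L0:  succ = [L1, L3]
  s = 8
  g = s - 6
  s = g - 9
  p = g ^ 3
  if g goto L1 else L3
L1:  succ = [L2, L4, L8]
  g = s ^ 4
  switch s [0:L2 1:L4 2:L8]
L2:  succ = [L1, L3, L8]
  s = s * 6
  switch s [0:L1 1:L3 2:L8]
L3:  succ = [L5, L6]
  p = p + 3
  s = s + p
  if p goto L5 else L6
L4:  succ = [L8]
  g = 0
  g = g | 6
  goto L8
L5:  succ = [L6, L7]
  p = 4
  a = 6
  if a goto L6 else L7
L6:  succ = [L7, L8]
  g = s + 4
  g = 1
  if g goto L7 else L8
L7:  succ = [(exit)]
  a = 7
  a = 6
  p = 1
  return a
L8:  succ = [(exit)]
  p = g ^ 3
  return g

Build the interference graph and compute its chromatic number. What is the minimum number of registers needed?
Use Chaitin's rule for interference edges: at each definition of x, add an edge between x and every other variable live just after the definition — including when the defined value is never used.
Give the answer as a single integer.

Answer: 3

Working:
Block summaries:
  L0: {g,p,s} / ∅
  L1: {g} / {s}
  L2: {s} / {s}
  L3: {p,s} / {p,s}
  L4: {g} / ∅
  L5: {a,p} / ∅
  L6: {g} / {s}
  L7: {a,p} / ∅
  L8: {p} / {g}

Liveness:
  live L0: ∅→{p,s}
  live L1: {p,s}→{g,p,s}
  live L2: {g,p,s}→{g,p,s}
  live L3: {p,s}→{s}
  live L4: ∅→{g}
  live L5: {s}→{s}
  live L6: {s}→{g}
  live L7: ∅→∅
  live L8: {g}→∅

Interfere edges:
  a — {p,s}
  g — {p,s}
  p — {a,g,s}
  s — {a,g,p}

Chromatic number:
  clique {a,p,s} ⇒ need ≥ 3
  3-colouring: r0={p}  r1={s}  r2={a,g}
  χ = 3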